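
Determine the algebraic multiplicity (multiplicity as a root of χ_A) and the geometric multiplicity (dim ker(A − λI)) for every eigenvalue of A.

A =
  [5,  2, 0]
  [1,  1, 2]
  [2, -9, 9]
λ = 5: alg = 3, geom = 1

Step 1 — factor the characteristic polynomial to read off the algebraic multiplicities:
  χ_A(x) = (x - 5)^3

Step 2 — compute geometric multiplicities via the rank-nullity identity g(λ) = n − rank(A − λI):
  rank(A − (5)·I) = 2, so dim ker(A − (5)·I) = n − 2 = 1

Summary:
  λ = 5: algebraic multiplicity = 3, geometric multiplicity = 1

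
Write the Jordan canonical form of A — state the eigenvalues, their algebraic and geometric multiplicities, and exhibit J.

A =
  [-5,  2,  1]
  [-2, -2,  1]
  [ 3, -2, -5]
J_3(-4)

The characteristic polynomial is
  det(x·I − A) = x^3 + 12*x^2 + 48*x + 64 = (x + 4)^3

Eigenvalues and multiplicities (the geometric multiplicity of λ is n − rank(A − λI), which equals the number of Jordan blocks for λ):
  λ = -4: algebraic multiplicity = 3, geometric multiplicity = 1

Determining the block sizes for each eigenvalue:
  λ = -4: one block (gm = 1), so the single block has size am = 3 → block sizes [3]

Assembling the blocks gives a Jordan form
J =
  [-4,  1,  0]
  [ 0, -4,  1]
  [ 0,  0, -4]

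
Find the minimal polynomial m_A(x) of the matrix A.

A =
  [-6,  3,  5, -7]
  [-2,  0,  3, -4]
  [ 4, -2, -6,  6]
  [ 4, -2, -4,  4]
x^3 + 6*x^2 + 12*x + 8

The characteristic polynomial is χ_A(x) = (x + 2)^4, so the eigenvalues are known. The minimal polynomial is
  m_A(x) = Π_λ (x − λ)^{k_λ}
where k_λ is the size of the *largest* Jordan block for λ (equivalently, the smallest k with (A − λI)^k v = 0 for every generalised eigenvector v of λ).

  λ = -2: largest Jordan block has size 3, contributing (x + 2)^3

So m_A(x) = (x + 2)^3 = x^3 + 6*x^2 + 12*x + 8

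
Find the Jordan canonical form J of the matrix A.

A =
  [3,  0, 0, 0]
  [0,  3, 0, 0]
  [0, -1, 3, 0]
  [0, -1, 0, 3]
J_2(3) ⊕ J_1(3) ⊕ J_1(3)

The characteristic polynomial is
  det(x·I − A) = x^4 - 12*x^3 + 54*x^2 - 108*x + 81 = (x - 3)^4

Eigenvalues and multiplicities (the geometric multiplicity of λ is n − rank(A − λI), which equals the number of Jordan blocks for λ):
  λ = 3: algebraic multiplicity = 4, geometric multiplicity = 3

Determining the block sizes for each eigenvalue:
  λ = 3: 3 blocks summing to 4 forces exactly one block of size 2 and the rest size 1 → block sizes [2, 1, 1]

Assembling the blocks gives a Jordan form
J =
  [3, 1, 0, 0]
  [0, 3, 0, 0]
  [0, 0, 3, 0]
  [0, 0, 0, 3]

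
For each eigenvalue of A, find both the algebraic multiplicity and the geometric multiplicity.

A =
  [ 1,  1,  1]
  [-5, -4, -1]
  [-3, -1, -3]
λ = -2: alg = 3, geom = 1

Step 1 — factor the characteristic polynomial to read off the algebraic multiplicities:
  χ_A(x) = (x + 2)^3

Step 2 — compute geometric multiplicities via the rank-nullity identity g(λ) = n − rank(A − λI):
  rank(A − (-2)·I) = 2, so dim ker(A − (-2)·I) = n − 2 = 1

Summary:
  λ = -2: algebraic multiplicity = 3, geometric multiplicity = 1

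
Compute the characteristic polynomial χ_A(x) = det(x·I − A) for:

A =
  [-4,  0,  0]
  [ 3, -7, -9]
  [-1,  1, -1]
x^3 + 12*x^2 + 48*x + 64

Expanding det(x·I − A) (e.g. by cofactor expansion or by noting that A is similar to its Jordan form J, which has the same characteristic polynomial as A) gives
  χ_A(x) = x^3 + 12*x^2 + 48*x + 64
which factors as (x + 4)^3. The eigenvalues (with algebraic multiplicities) are λ = -4 with multiplicity 3.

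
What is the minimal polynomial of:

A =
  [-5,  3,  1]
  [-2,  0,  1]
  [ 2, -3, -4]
x^2 + 6*x + 9

The characteristic polynomial is χ_A(x) = (x + 3)^3, so the eigenvalues are known. The minimal polynomial is
  m_A(x) = Π_λ (x − λ)^{k_λ}
where k_λ is the size of the *largest* Jordan block for λ (equivalently, the smallest k with (A − λI)^k v = 0 for every generalised eigenvector v of λ).

  λ = -3: largest Jordan block has size 2, contributing (x + 3)^2

So m_A(x) = (x + 3)^2 = x^2 + 6*x + 9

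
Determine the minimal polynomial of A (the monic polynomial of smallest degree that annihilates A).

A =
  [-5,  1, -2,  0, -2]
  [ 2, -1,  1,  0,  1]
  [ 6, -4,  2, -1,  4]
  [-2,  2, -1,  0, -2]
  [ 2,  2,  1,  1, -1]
x^3 + 3*x^2 + 3*x + 1

The characteristic polynomial is χ_A(x) = (x + 1)^5, so the eigenvalues are known. The minimal polynomial is
  m_A(x) = Π_λ (x − λ)^{k_λ}
where k_λ is the size of the *largest* Jordan block for λ (equivalently, the smallest k with (A − λI)^k v = 0 for every generalised eigenvector v of λ).

  λ = -1: largest Jordan block has size 3, contributing (x + 1)^3

So m_A(x) = (x + 1)^3 = x^3 + 3*x^2 + 3*x + 1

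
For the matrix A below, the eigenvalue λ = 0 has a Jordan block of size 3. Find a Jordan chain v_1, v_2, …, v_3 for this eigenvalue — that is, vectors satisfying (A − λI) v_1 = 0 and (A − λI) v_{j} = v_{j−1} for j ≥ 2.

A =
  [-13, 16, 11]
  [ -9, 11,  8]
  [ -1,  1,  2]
A Jordan chain for λ = 0 of length 3:
v_1 = (14, 10, 2)ᵀ
v_2 = (-13, -9, -1)ᵀ
v_3 = (1, 0, 0)ᵀ

Let N = A − (0)·I. We want v_3 with N^3 v_3 = 0 but N^2 v_3 ≠ 0; then v_{j-1} := N · v_j for j = 3, …, 2.

Pick v_3 = (1, 0, 0)ᵀ.
Then v_2 = N · v_3 = (-13, -9, -1)ᵀ.
Then v_1 = N · v_2 = (14, 10, 2)ᵀ.

Sanity check: (A − (0)·I) v_1 = (0, 0, 0)ᵀ = 0. ✓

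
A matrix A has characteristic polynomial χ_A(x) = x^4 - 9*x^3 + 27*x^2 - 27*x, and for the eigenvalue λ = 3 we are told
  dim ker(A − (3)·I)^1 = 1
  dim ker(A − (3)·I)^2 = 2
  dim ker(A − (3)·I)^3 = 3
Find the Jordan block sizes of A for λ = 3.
Block sizes for λ = 3: [3]

From the dimensions of kernels of powers, the number of Jordan blocks of size at least j is d_j − d_{j−1} where d_j = dim ker(N^j) (with d_0 = 0). Computing the differences gives [1, 1, 1].
The number of blocks of size exactly k is (#blocks of size ≥ k) − (#blocks of size ≥ k + 1), so the partition is: 1 block(s) of size 3.
In nonincreasing order the block sizes are [3].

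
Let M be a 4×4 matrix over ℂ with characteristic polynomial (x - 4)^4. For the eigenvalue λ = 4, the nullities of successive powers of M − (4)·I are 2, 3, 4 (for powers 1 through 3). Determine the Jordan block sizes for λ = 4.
Block sizes for λ = 4: [3, 1]

From the dimensions of kernels of powers, the number of Jordan blocks of size at least j is d_j − d_{j−1} where d_j = dim ker(N^j) (with d_0 = 0). Computing the differences gives [2, 1, 1].
The number of blocks of size exactly k is (#blocks of size ≥ k) − (#blocks of size ≥ k + 1), so the partition is: 1 block(s) of size 1, 1 block(s) of size 3.
In nonincreasing order the block sizes are [3, 1].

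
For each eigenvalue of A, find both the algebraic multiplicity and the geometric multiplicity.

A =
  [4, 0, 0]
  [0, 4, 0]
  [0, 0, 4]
λ = 4: alg = 3, geom = 3

Step 1 — factor the characteristic polynomial to read off the algebraic multiplicities:
  χ_A(x) = (x - 4)^3

Step 2 — compute geometric multiplicities via the rank-nullity identity g(λ) = n − rank(A − λI):
  rank(A − (4)·I) = 0, so dim ker(A − (4)·I) = n − 0 = 3

Summary:
  λ = 4: algebraic multiplicity = 3, geometric multiplicity = 3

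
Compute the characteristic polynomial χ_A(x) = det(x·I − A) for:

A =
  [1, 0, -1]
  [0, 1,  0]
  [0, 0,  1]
x^3 - 3*x^2 + 3*x - 1

Expanding det(x·I − A) (e.g. by cofactor expansion or by noting that A is similar to its Jordan form J, which has the same characteristic polynomial as A) gives
  χ_A(x) = x^3 - 3*x^2 + 3*x - 1
which factors as (x - 1)^3. The eigenvalues (with algebraic multiplicities) are λ = 1 with multiplicity 3.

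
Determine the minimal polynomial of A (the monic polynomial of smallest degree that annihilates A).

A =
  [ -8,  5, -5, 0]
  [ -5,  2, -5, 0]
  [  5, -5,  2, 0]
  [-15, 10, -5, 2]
x^2 + x - 6

The characteristic polynomial is χ_A(x) = (x - 2)^2*(x + 3)^2, so the eigenvalues are known. The minimal polynomial is
  m_A(x) = Π_λ (x − λ)^{k_λ}
where k_λ is the size of the *largest* Jordan block for λ (equivalently, the smallest k with (A − λI)^k v = 0 for every generalised eigenvector v of λ).

  λ = -3: largest Jordan block has size 1, contributing (x + 3)
  λ = 2: largest Jordan block has size 1, contributing (x − 2)

So m_A(x) = (x - 2)*(x + 3) = x^2 + x - 6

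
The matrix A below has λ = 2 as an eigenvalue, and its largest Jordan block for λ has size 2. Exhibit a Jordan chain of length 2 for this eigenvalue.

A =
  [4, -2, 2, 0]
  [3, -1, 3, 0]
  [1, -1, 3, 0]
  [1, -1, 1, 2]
A Jordan chain for λ = 2 of length 2:
v_1 = (2, 3, 1, 1)ᵀ
v_2 = (1, 0, 0, 0)ᵀ

Let N = A − (2)·I. We want v_2 with N^2 v_2 = 0 but N^1 v_2 ≠ 0; then v_{j-1} := N · v_j for j = 2, …, 2.

Pick v_2 = (1, 0, 0, 0)ᵀ.
Then v_1 = N · v_2 = (2, 3, 1, 1)ᵀ.

Sanity check: (A − (2)·I) v_1 = (0, 0, 0, 0)ᵀ = 0. ✓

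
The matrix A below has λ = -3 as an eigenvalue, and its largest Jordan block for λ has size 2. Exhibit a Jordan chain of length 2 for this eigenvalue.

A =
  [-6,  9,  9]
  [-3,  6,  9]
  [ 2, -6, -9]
A Jordan chain for λ = -3 of length 2:
v_1 = (-3, -3, 2)ᵀ
v_2 = (1, 0, 0)ᵀ

Let N = A − (-3)·I. We want v_2 with N^2 v_2 = 0 but N^1 v_2 ≠ 0; then v_{j-1} := N · v_j for j = 2, …, 2.

Pick v_2 = (1, 0, 0)ᵀ.
Then v_1 = N · v_2 = (-3, -3, 2)ᵀ.

Sanity check: (A − (-3)·I) v_1 = (0, 0, 0)ᵀ = 0. ✓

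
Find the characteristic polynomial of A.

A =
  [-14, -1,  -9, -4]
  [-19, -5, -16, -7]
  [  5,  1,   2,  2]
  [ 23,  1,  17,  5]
x^4 + 12*x^3 + 54*x^2 + 108*x + 81

Expanding det(x·I − A) (e.g. by cofactor expansion or by noting that A is similar to its Jordan form J, which has the same characteristic polynomial as A) gives
  χ_A(x) = x^4 + 12*x^3 + 54*x^2 + 108*x + 81
which factors as (x + 3)^4. The eigenvalues (with algebraic multiplicities) are λ = -3 with multiplicity 4.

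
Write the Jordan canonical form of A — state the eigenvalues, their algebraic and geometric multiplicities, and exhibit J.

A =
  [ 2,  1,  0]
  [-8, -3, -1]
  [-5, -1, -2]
J_3(-1)

The characteristic polynomial is
  det(x·I − A) = x^3 + 3*x^2 + 3*x + 1 = (x + 1)^3

Eigenvalues and multiplicities (the geometric multiplicity of λ is n − rank(A − λI), which equals the number of Jordan blocks for λ):
  λ = -1: algebraic multiplicity = 3, geometric multiplicity = 1

Determining the block sizes for each eigenvalue:
  λ = -1: one block (gm = 1), so the single block has size am = 3 → block sizes [3]

Assembling the blocks gives a Jordan form
J =
  [-1,  1,  0]
  [ 0, -1,  1]
  [ 0,  0, -1]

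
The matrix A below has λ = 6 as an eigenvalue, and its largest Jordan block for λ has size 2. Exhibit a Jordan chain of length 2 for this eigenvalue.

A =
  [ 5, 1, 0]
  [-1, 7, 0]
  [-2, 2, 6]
A Jordan chain for λ = 6 of length 2:
v_1 = (-1, -1, -2)ᵀ
v_2 = (1, 0, 0)ᵀ

Let N = A − (6)·I. We want v_2 with N^2 v_2 = 0 but N^1 v_2 ≠ 0; then v_{j-1} := N · v_j for j = 2, …, 2.

Pick v_2 = (1, 0, 0)ᵀ.
Then v_1 = N · v_2 = (-1, -1, -2)ᵀ.

Sanity check: (A − (6)·I) v_1 = (0, 0, 0)ᵀ = 0. ✓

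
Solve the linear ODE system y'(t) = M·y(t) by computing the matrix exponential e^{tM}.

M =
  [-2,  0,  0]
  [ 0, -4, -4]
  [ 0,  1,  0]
e^{tM} =
  [exp(-2*t), 0, 0]
  [0, -2*t*exp(-2*t) + exp(-2*t), -4*t*exp(-2*t)]
  [0, t*exp(-2*t), 2*t*exp(-2*t) + exp(-2*t)]

Strategy: write M = P · J · P⁻¹ where J is a Jordan canonical form, so e^{tM} = P · e^{tJ} · P⁻¹, and e^{tJ} can be computed block-by-block.

M has Jordan form
J =
  [-2,  1,  0]
  [ 0, -2,  0]
  [ 0,  0, -2]
(up to reordering of blocks).

Per-block formulas:
  For a 2×2 Jordan block J_2(-2): exp(t · J_2(-2)) = e^(-2t)·(I + t·N), where N is the 2×2 nilpotent shift.
  For a 1×1 block at λ = -2: exp(t · [-2]) = [e^(-2t)].

After assembling e^{tJ} and conjugating by P, we get:

e^{tM} =
  [exp(-2*t), 0, 0]
  [0, -2*t*exp(-2*t) + exp(-2*t), -4*t*exp(-2*t)]
  [0, t*exp(-2*t), 2*t*exp(-2*t) + exp(-2*t)]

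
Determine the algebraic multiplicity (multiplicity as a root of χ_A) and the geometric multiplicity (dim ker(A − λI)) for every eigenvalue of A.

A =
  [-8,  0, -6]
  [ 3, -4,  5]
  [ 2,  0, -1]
λ = -5: alg = 1, geom = 1; λ = -4: alg = 2, geom = 1

Step 1 — factor the characteristic polynomial to read off the algebraic multiplicities:
  χ_A(x) = (x + 4)^2*(x + 5)

Step 2 — compute geometric multiplicities via the rank-nullity identity g(λ) = n − rank(A − λI):
  rank(A − (-5)·I) = 2, so dim ker(A − (-5)·I) = n − 2 = 1
  rank(A − (-4)·I) = 2, so dim ker(A − (-4)·I) = n − 2 = 1

Summary:
  λ = -5: algebraic multiplicity = 1, geometric multiplicity = 1
  λ = -4: algebraic multiplicity = 2, geometric multiplicity = 1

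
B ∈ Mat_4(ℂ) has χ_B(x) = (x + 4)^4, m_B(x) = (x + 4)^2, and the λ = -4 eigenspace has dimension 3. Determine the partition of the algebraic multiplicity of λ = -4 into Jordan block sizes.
Block sizes for λ = -4: [2, 1, 1]

Step 1 — from the characteristic polynomial, algebraic multiplicity of λ = -4 is 4. From dim ker(B − (-4)·I) = 3, there are exactly 3 Jordan blocks for λ = -4.
Step 2 — from the minimal polynomial, the factor (x + 4)^2 tells us the largest block for λ = -4 has size 2.
Step 3 — with total size 4, 3 blocks, and largest block 2, the block sizes (in nonincreasing order) are [2, 1, 1].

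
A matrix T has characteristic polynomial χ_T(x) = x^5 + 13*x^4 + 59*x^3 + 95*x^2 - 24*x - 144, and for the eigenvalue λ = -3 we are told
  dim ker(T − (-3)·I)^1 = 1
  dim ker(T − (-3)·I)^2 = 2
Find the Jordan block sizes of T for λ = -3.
Block sizes for λ = -3: [2]

From the dimensions of kernels of powers, the number of Jordan blocks of size at least j is d_j − d_{j−1} where d_j = dim ker(N^j) (with d_0 = 0). Computing the differences gives [1, 1].
The number of blocks of size exactly k is (#blocks of size ≥ k) − (#blocks of size ≥ k + 1), so the partition is: 1 block(s) of size 2.
In nonincreasing order the block sizes are [2].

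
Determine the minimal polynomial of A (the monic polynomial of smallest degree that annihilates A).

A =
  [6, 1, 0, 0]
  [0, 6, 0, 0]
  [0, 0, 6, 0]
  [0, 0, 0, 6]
x^2 - 12*x + 36

The characteristic polynomial is χ_A(x) = (x - 6)^4, so the eigenvalues are known. The minimal polynomial is
  m_A(x) = Π_λ (x − λ)^{k_λ}
where k_λ is the size of the *largest* Jordan block for λ (equivalently, the smallest k with (A − λI)^k v = 0 for every generalised eigenvector v of λ).

  λ = 6: largest Jordan block has size 2, contributing (x − 6)^2

So m_A(x) = (x - 6)^2 = x^2 - 12*x + 36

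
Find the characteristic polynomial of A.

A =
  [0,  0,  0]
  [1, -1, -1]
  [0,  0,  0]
x^3 + x^2

Expanding det(x·I − A) (e.g. by cofactor expansion or by noting that A is similar to its Jordan form J, which has the same characteristic polynomial as A) gives
  χ_A(x) = x^3 + x^2
which factors as x^2*(x + 1). The eigenvalues (with algebraic multiplicities) are λ = -1 with multiplicity 1, λ = 0 with multiplicity 2.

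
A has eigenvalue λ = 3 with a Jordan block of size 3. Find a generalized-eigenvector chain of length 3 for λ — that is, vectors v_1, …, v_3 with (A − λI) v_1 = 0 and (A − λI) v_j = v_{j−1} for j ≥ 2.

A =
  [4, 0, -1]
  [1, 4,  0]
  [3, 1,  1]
A Jordan chain for λ = 3 of length 3:
v_1 = (-2, 2, -2)ᵀ
v_2 = (1, 1, 3)ᵀ
v_3 = (1, 0, 0)ᵀ

Let N = A − (3)·I. We want v_3 with N^3 v_3 = 0 but N^2 v_3 ≠ 0; then v_{j-1} := N · v_j for j = 3, …, 2.

Pick v_3 = (1, 0, 0)ᵀ.
Then v_2 = N · v_3 = (1, 1, 3)ᵀ.
Then v_1 = N · v_2 = (-2, 2, -2)ᵀ.

Sanity check: (A − (3)·I) v_1 = (0, 0, 0)ᵀ = 0. ✓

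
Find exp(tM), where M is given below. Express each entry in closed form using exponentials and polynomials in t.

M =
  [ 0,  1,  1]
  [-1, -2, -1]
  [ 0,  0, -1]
e^{tM} =
  [t*exp(-t) + exp(-t), t*exp(-t), t*exp(-t)]
  [-t*exp(-t), -t*exp(-t) + exp(-t), -t*exp(-t)]
  [0, 0, exp(-t)]

Strategy: write M = P · J · P⁻¹ where J is a Jordan canonical form, so e^{tM} = P · e^{tJ} · P⁻¹, and e^{tJ} can be computed block-by-block.

M has Jordan form
J =
  [-1,  1,  0]
  [ 0, -1,  0]
  [ 0,  0, -1]
(up to reordering of blocks).

Per-block formulas:
  For a 2×2 Jordan block J_2(-1): exp(t · J_2(-1)) = e^(-1t)·(I + t·N), where N is the 2×2 nilpotent shift.
  For a 1×1 block at λ = -1: exp(t · [-1]) = [e^(-1t)].

After assembling e^{tJ} and conjugating by P, we get:

e^{tM} =
  [t*exp(-t) + exp(-t), t*exp(-t), t*exp(-t)]
  [-t*exp(-t), -t*exp(-t) + exp(-t), -t*exp(-t)]
  [0, 0, exp(-t)]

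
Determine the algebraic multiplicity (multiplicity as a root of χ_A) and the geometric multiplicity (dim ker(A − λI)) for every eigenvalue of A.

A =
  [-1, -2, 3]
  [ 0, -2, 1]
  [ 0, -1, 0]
λ = -1: alg = 3, geom = 1

Step 1 — factor the characteristic polynomial to read off the algebraic multiplicities:
  χ_A(x) = (x + 1)^3

Step 2 — compute geometric multiplicities via the rank-nullity identity g(λ) = n − rank(A − λI):
  rank(A − (-1)·I) = 2, so dim ker(A − (-1)·I) = n − 2 = 1

Summary:
  λ = -1: algebraic multiplicity = 3, geometric multiplicity = 1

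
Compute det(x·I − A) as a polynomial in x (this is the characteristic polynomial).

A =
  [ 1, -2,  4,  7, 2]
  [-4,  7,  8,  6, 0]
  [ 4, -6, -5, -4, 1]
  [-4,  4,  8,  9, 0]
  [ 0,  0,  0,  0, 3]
x^5 - 15*x^4 + 90*x^3 - 270*x^2 + 405*x - 243

Expanding det(x·I − A) (e.g. by cofactor expansion or by noting that A is similar to its Jordan form J, which has the same characteristic polynomial as A) gives
  χ_A(x) = x^5 - 15*x^4 + 90*x^3 - 270*x^2 + 405*x - 243
which factors as (x - 3)^5. The eigenvalues (with algebraic multiplicities) are λ = 3 with multiplicity 5.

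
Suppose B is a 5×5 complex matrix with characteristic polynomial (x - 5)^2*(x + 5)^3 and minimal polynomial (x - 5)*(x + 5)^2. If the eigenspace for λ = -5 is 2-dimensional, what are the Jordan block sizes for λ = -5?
Block sizes for λ = -5: [2, 1]

Step 1 — from the characteristic polynomial, algebraic multiplicity of λ = -5 is 3. From dim ker(B − (-5)·I) = 2, there are exactly 2 Jordan blocks for λ = -5.
Step 2 — from the minimal polynomial, the factor (x + 5)^2 tells us the largest block for λ = -5 has size 2.
Step 3 — with total size 3, 2 blocks, and largest block 2, the block sizes (in nonincreasing order) are [2, 1].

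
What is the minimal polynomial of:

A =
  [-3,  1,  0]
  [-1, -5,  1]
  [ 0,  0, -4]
x^3 + 12*x^2 + 48*x + 64

The characteristic polynomial is χ_A(x) = (x + 4)^3, so the eigenvalues are known. The minimal polynomial is
  m_A(x) = Π_λ (x − λ)^{k_λ}
where k_λ is the size of the *largest* Jordan block for λ (equivalently, the smallest k with (A − λI)^k v = 0 for every generalised eigenvector v of λ).

  λ = -4: largest Jordan block has size 3, contributing (x + 4)^3

So m_A(x) = (x + 4)^3 = x^3 + 12*x^2 + 48*x + 64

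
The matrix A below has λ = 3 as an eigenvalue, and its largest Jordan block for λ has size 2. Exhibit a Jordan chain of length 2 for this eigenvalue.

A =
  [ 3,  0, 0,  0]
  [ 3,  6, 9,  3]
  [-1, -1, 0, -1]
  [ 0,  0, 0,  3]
A Jordan chain for λ = 3 of length 2:
v_1 = (0, 3, -1, 0)ᵀ
v_2 = (1, 0, 0, 0)ᵀ

Let N = A − (3)·I. We want v_2 with N^2 v_2 = 0 but N^1 v_2 ≠ 0; then v_{j-1} := N · v_j for j = 2, …, 2.

Pick v_2 = (1, 0, 0, 0)ᵀ.
Then v_1 = N · v_2 = (0, 3, -1, 0)ᵀ.

Sanity check: (A − (3)·I) v_1 = (0, 0, 0, 0)ᵀ = 0. ✓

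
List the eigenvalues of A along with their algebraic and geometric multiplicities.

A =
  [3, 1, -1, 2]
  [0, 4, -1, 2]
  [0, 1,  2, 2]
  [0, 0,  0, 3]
λ = 3: alg = 4, geom = 3

Step 1 — factor the characteristic polynomial to read off the algebraic multiplicities:
  χ_A(x) = (x - 3)^4

Step 2 — compute geometric multiplicities via the rank-nullity identity g(λ) = n − rank(A − λI):
  rank(A − (3)·I) = 1, so dim ker(A − (3)·I) = n − 1 = 3

Summary:
  λ = 3: algebraic multiplicity = 4, geometric multiplicity = 3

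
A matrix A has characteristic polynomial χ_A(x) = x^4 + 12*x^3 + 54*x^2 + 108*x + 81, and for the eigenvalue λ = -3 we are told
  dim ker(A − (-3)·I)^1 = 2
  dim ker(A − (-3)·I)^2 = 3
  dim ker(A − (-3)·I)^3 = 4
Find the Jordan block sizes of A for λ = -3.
Block sizes for λ = -3: [3, 1]

From the dimensions of kernels of powers, the number of Jordan blocks of size at least j is d_j − d_{j−1} where d_j = dim ker(N^j) (with d_0 = 0). Computing the differences gives [2, 1, 1].
The number of blocks of size exactly k is (#blocks of size ≥ k) − (#blocks of size ≥ k + 1), so the partition is: 1 block(s) of size 1, 1 block(s) of size 3.
In nonincreasing order the block sizes are [3, 1].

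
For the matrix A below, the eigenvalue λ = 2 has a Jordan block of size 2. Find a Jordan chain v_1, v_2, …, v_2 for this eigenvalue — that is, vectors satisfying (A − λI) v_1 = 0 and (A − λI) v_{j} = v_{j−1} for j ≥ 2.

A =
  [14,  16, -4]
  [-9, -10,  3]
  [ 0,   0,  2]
A Jordan chain for λ = 2 of length 2:
v_1 = (12, -9, 0)ᵀ
v_2 = (1, 0, 0)ᵀ

Let N = A − (2)·I. We want v_2 with N^2 v_2 = 0 but N^1 v_2 ≠ 0; then v_{j-1} := N · v_j for j = 2, …, 2.

Pick v_2 = (1, 0, 0)ᵀ.
Then v_1 = N · v_2 = (12, -9, 0)ᵀ.

Sanity check: (A − (2)·I) v_1 = (0, 0, 0)ᵀ = 0. ✓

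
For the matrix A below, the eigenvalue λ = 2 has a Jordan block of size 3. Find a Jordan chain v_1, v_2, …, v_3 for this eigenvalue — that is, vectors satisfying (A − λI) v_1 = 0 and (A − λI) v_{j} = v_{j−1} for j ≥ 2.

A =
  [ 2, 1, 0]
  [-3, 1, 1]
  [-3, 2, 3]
A Jordan chain for λ = 2 of length 3:
v_1 = (-3, 0, -9)ᵀ
v_2 = (0, -3, -3)ᵀ
v_3 = (1, 0, 0)ᵀ

Let N = A − (2)·I. We want v_3 with N^3 v_3 = 0 but N^2 v_3 ≠ 0; then v_{j-1} := N · v_j for j = 3, …, 2.

Pick v_3 = (1, 0, 0)ᵀ.
Then v_2 = N · v_3 = (0, -3, -3)ᵀ.
Then v_1 = N · v_2 = (-3, 0, -9)ᵀ.

Sanity check: (A − (2)·I) v_1 = (0, 0, 0)ᵀ = 0. ✓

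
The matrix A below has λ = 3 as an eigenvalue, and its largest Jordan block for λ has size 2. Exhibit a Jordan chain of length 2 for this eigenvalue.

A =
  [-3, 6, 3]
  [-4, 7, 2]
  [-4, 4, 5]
A Jordan chain for λ = 3 of length 2:
v_1 = (-6, -4, -4)ᵀ
v_2 = (1, 0, 0)ᵀ

Let N = A − (3)·I. We want v_2 with N^2 v_2 = 0 but N^1 v_2 ≠ 0; then v_{j-1} := N · v_j for j = 2, …, 2.

Pick v_2 = (1, 0, 0)ᵀ.
Then v_1 = N · v_2 = (-6, -4, -4)ᵀ.

Sanity check: (A − (3)·I) v_1 = (0, 0, 0)ᵀ = 0. ✓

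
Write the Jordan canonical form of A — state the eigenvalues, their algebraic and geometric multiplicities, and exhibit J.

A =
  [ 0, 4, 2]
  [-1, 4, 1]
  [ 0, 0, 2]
J_2(2) ⊕ J_1(2)

The characteristic polynomial is
  det(x·I − A) = x^3 - 6*x^2 + 12*x - 8 = (x - 2)^3

Eigenvalues and multiplicities (the geometric multiplicity of λ is n − rank(A − λI), which equals the number of Jordan blocks for λ):
  λ = 2: algebraic multiplicity = 3, geometric multiplicity = 2

Determining the block sizes for each eigenvalue:
  λ = 2: 2 blocks summing to 3 forces exactly one block of size 2 and the rest size 1 → block sizes [2, 1]

Assembling the blocks gives a Jordan form
J =
  [2, 1, 0]
  [0, 2, 0]
  [0, 0, 2]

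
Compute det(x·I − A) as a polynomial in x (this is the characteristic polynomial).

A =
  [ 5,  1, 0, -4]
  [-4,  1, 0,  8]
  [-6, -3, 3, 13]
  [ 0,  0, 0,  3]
x^4 - 12*x^3 + 54*x^2 - 108*x + 81

Expanding det(x·I − A) (e.g. by cofactor expansion or by noting that A is similar to its Jordan form J, which has the same characteristic polynomial as A) gives
  χ_A(x) = x^4 - 12*x^3 + 54*x^2 - 108*x + 81
which factors as (x - 3)^4. The eigenvalues (with algebraic multiplicities) are λ = 3 with multiplicity 4.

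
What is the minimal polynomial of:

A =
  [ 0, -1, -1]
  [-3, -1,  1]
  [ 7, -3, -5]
x^3 + 6*x^2 + 12*x + 8

The characteristic polynomial is χ_A(x) = (x + 2)^3, so the eigenvalues are known. The minimal polynomial is
  m_A(x) = Π_λ (x − λ)^{k_λ}
where k_λ is the size of the *largest* Jordan block for λ (equivalently, the smallest k with (A − λI)^k v = 0 for every generalised eigenvector v of λ).

  λ = -2: largest Jordan block has size 3, contributing (x + 2)^3

So m_A(x) = (x + 2)^3 = x^3 + 6*x^2 + 12*x + 8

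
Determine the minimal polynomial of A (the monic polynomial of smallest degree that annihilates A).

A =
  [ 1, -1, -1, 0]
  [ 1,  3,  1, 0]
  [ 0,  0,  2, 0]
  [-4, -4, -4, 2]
x^2 - 4*x + 4

The characteristic polynomial is χ_A(x) = (x - 2)^4, so the eigenvalues are known. The minimal polynomial is
  m_A(x) = Π_λ (x − λ)^{k_λ}
where k_λ is the size of the *largest* Jordan block for λ (equivalently, the smallest k with (A − λI)^k v = 0 for every generalised eigenvector v of λ).

  λ = 2: largest Jordan block has size 2, contributing (x − 2)^2

So m_A(x) = (x - 2)^2 = x^2 - 4*x + 4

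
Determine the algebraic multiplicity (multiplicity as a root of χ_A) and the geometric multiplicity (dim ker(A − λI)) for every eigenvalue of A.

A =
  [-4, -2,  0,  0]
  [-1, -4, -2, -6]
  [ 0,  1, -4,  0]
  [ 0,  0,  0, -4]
λ = -4: alg = 4, geom = 2

Step 1 — factor the characteristic polynomial to read off the algebraic multiplicities:
  χ_A(x) = (x + 4)^4

Step 2 — compute geometric multiplicities via the rank-nullity identity g(λ) = n − rank(A − λI):
  rank(A − (-4)·I) = 2, so dim ker(A − (-4)·I) = n − 2 = 2

Summary:
  λ = -4: algebraic multiplicity = 4, geometric multiplicity = 2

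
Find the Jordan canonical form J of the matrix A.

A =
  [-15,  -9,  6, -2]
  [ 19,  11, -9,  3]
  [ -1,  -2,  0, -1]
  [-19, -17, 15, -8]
J_3(-3) ⊕ J_1(-3)

The characteristic polynomial is
  det(x·I − A) = x^4 + 12*x^3 + 54*x^2 + 108*x + 81 = (x + 3)^4

Eigenvalues and multiplicities (the geometric multiplicity of λ is n − rank(A − λI), which equals the number of Jordan blocks for λ):
  λ = -3: algebraic multiplicity = 4, geometric multiplicity = 2

Determining the block sizes for each eigenvalue:
  λ = -3: with am = 4 and gm = 2, the partition is not yet determined (e.g. several partitions of 4 into 2 parts exist). Let N = A − (-3)·I. Computing rank(N^1) = 2, rank(N^2) = 1, rank(N^3) = 0; the number of blocks of size ≥ j is rank(N^{j−1}) − rank(N^j), giving [2, 1, 1]. So we have 1 block(s) of size 3, 1 block(s) of size 1 → block sizes [3, 1]

Assembling the blocks gives a Jordan form
J =
  [-3,  1,  0,  0]
  [ 0, -3,  1,  0]
  [ 0,  0, -3,  0]
  [ 0,  0,  0, -3]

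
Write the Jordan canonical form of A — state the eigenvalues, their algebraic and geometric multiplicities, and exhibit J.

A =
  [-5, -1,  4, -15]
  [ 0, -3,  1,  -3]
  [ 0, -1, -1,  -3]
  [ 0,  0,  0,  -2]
J_1(-5) ⊕ J_2(-2) ⊕ J_1(-2)

The characteristic polynomial is
  det(x·I − A) = x^4 + 11*x^3 + 42*x^2 + 68*x + 40 = (x + 2)^3*(x + 5)

Eigenvalues and multiplicities (the geometric multiplicity of λ is n − rank(A − λI), which equals the number of Jordan blocks for λ):
  λ = -5: algebraic multiplicity = 1, geometric multiplicity = 1
  λ = -2: algebraic multiplicity = 3, geometric multiplicity = 2

Determining the block sizes for each eigenvalue:
  λ = -5: one block (gm = 1), so the single block has size am = 1 → block sizes [1]
  λ = -2: 2 blocks summing to 3 forces exactly one block of size 2 and the rest size 1 → block sizes [2, 1]

Assembling the blocks gives a Jordan form
J =
  [-5,  0,  0,  0]
  [ 0, -2,  1,  0]
  [ 0,  0, -2,  0]
  [ 0,  0,  0, -2]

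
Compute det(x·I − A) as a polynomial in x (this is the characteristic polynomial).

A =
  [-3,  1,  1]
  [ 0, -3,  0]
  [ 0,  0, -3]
x^3 + 9*x^2 + 27*x + 27

Expanding det(x·I − A) (e.g. by cofactor expansion or by noting that A is similar to its Jordan form J, which has the same characteristic polynomial as A) gives
  χ_A(x) = x^3 + 9*x^2 + 27*x + 27
which factors as (x + 3)^3. The eigenvalues (with algebraic multiplicities) are λ = -3 with multiplicity 3.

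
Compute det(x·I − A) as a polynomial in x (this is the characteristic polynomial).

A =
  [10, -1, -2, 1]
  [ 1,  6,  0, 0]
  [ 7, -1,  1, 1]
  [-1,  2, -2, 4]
x^4 - 21*x^3 + 162*x^2 - 540*x + 648

Expanding det(x·I − A) (e.g. by cofactor expansion or by noting that A is similar to its Jordan form J, which has the same characteristic polynomial as A) gives
  χ_A(x) = x^4 - 21*x^3 + 162*x^2 - 540*x + 648
which factors as (x - 6)^3*(x - 3). The eigenvalues (with algebraic multiplicities) are λ = 3 with multiplicity 1, λ = 6 with multiplicity 3.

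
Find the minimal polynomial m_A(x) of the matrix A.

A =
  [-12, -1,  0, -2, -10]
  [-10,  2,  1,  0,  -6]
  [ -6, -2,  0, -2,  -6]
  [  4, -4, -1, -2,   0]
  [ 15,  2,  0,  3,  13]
x^4 - x^3

The characteristic polynomial is χ_A(x) = x^4*(x - 1), so the eigenvalues are known. The minimal polynomial is
  m_A(x) = Π_λ (x − λ)^{k_λ}
where k_λ is the size of the *largest* Jordan block for λ (equivalently, the smallest k with (A − λI)^k v = 0 for every generalised eigenvector v of λ).

  λ = 0: largest Jordan block has size 3, contributing (x − 0)^3
  λ = 1: largest Jordan block has size 1, contributing (x − 1)

So m_A(x) = x^3*(x - 1) = x^4 - x^3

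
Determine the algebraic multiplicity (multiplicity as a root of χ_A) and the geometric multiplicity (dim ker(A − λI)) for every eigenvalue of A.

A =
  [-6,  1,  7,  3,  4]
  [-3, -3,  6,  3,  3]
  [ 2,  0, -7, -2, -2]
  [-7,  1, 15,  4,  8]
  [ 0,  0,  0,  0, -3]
λ = -3: alg = 5, geom = 3

Step 1 — factor the characteristic polynomial to read off the algebraic multiplicities:
  χ_A(x) = (x + 3)^5

Step 2 — compute geometric multiplicities via the rank-nullity identity g(λ) = n − rank(A − λI):
  rank(A − (-3)·I) = 2, so dim ker(A − (-3)·I) = n − 2 = 3

Summary:
  λ = -3: algebraic multiplicity = 5, geometric multiplicity = 3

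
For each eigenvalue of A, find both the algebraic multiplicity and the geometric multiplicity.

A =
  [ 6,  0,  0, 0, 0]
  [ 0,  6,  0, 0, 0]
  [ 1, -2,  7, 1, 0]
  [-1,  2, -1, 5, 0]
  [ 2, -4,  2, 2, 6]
λ = 6: alg = 5, geom = 4

Step 1 — factor the characteristic polynomial to read off the algebraic multiplicities:
  χ_A(x) = (x - 6)^5

Step 2 — compute geometric multiplicities via the rank-nullity identity g(λ) = n − rank(A − λI):
  rank(A − (6)·I) = 1, so dim ker(A − (6)·I) = n − 1 = 4

Summary:
  λ = 6: algebraic multiplicity = 5, geometric multiplicity = 4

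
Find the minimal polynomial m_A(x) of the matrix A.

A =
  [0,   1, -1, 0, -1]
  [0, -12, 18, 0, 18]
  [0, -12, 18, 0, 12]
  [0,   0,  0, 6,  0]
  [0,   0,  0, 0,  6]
x^3 - 6*x^2

The characteristic polynomial is χ_A(x) = x^2*(x - 6)^3, so the eigenvalues are known. The minimal polynomial is
  m_A(x) = Π_λ (x − λ)^{k_λ}
where k_λ is the size of the *largest* Jordan block for λ (equivalently, the smallest k with (A − λI)^k v = 0 for every generalised eigenvector v of λ).

  λ = 0: largest Jordan block has size 2, contributing (x − 0)^2
  λ = 6: largest Jordan block has size 1, contributing (x − 6)

So m_A(x) = x^2*(x - 6) = x^3 - 6*x^2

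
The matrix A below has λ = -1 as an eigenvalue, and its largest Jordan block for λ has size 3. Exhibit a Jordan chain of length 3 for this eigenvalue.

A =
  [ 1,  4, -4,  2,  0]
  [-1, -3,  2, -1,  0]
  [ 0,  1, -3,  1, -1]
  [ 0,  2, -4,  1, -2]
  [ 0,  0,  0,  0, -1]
A Jordan chain for λ = -1 of length 3:
v_1 = (0, 0, -1, -2, 0)ᵀ
v_2 = (2, -1, 0, 0, 0)ᵀ
v_3 = (1, 0, 0, 0, 0)ᵀ

Let N = A − (-1)·I. We want v_3 with N^3 v_3 = 0 but N^2 v_3 ≠ 0; then v_{j-1} := N · v_j for j = 3, …, 2.

Pick v_3 = (1, 0, 0, 0, 0)ᵀ.
Then v_2 = N · v_3 = (2, -1, 0, 0, 0)ᵀ.
Then v_1 = N · v_2 = (0, 0, -1, -2, 0)ᵀ.

Sanity check: (A − (-1)·I) v_1 = (0, 0, 0, 0, 0)ᵀ = 0. ✓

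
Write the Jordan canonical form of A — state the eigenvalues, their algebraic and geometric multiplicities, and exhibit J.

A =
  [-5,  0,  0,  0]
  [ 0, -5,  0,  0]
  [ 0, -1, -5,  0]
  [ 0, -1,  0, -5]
J_2(-5) ⊕ J_1(-5) ⊕ J_1(-5)

The characteristic polynomial is
  det(x·I − A) = x^4 + 20*x^3 + 150*x^2 + 500*x + 625 = (x + 5)^4

Eigenvalues and multiplicities (the geometric multiplicity of λ is n − rank(A − λI), which equals the number of Jordan blocks for λ):
  λ = -5: algebraic multiplicity = 4, geometric multiplicity = 3

Determining the block sizes for each eigenvalue:
  λ = -5: 3 blocks summing to 4 forces exactly one block of size 2 and the rest size 1 → block sizes [2, 1, 1]

Assembling the blocks gives a Jordan form
J =
  [-5,  1,  0,  0]
  [ 0, -5,  0,  0]
  [ 0,  0, -5,  0]
  [ 0,  0,  0, -5]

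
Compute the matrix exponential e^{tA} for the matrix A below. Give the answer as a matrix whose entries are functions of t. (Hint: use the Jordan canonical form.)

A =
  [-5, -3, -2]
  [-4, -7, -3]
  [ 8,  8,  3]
e^{tA} =
  [-2*t*exp(-3*t) + exp(-3*t), t^2*exp(-3*t) - 3*t*exp(-3*t), t^2*exp(-3*t)/2 - 2*t*exp(-3*t)]
  [-4*t*exp(-3*t), 2*t^2*exp(-3*t) - 4*t*exp(-3*t) + exp(-3*t), t^2*exp(-3*t) - 3*t*exp(-3*t)]
  [8*t*exp(-3*t), -4*t^2*exp(-3*t) + 8*t*exp(-3*t), -2*t^2*exp(-3*t) + 6*t*exp(-3*t) + exp(-3*t)]

Strategy: write A = P · J · P⁻¹ where J is a Jordan canonical form, so e^{tA} = P · e^{tJ} · P⁻¹, and e^{tJ} can be computed block-by-block.

A has Jordan form
J =
  [-3,  1,  0]
  [ 0, -3,  1]
  [ 0,  0, -3]
(up to reordering of blocks).

Per-block formulas:
  For a 3×3 Jordan block J_3(-3): exp(t · J_3(-3)) = e^(-3t)·(I + t·N + (t^2/2)·N^2), where N is the 3×3 nilpotent shift.

After assembling e^{tJ} and conjugating by P, we get:

e^{tA} =
  [-2*t*exp(-3*t) + exp(-3*t), t^2*exp(-3*t) - 3*t*exp(-3*t), t^2*exp(-3*t)/2 - 2*t*exp(-3*t)]
  [-4*t*exp(-3*t), 2*t^2*exp(-3*t) - 4*t*exp(-3*t) + exp(-3*t), t^2*exp(-3*t) - 3*t*exp(-3*t)]
  [8*t*exp(-3*t), -4*t^2*exp(-3*t) + 8*t*exp(-3*t), -2*t^2*exp(-3*t) + 6*t*exp(-3*t) + exp(-3*t)]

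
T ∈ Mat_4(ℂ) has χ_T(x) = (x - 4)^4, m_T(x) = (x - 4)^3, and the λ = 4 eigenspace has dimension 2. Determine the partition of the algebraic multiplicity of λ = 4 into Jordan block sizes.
Block sizes for λ = 4: [3, 1]

Step 1 — from the characteristic polynomial, algebraic multiplicity of λ = 4 is 4. From dim ker(T − (4)·I) = 2, there are exactly 2 Jordan blocks for λ = 4.
Step 2 — from the minimal polynomial, the factor (x − 4)^3 tells us the largest block for λ = 4 has size 3.
Step 3 — with total size 4, 2 blocks, and largest block 3, the block sizes (in nonincreasing order) are [3, 1].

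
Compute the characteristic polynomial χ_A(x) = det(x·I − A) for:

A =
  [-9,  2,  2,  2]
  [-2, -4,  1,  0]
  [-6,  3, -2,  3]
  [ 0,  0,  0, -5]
x^4 + 20*x^3 + 150*x^2 + 500*x + 625

Expanding det(x·I − A) (e.g. by cofactor expansion or by noting that A is similar to its Jordan form J, which has the same characteristic polynomial as A) gives
  χ_A(x) = x^4 + 20*x^3 + 150*x^2 + 500*x + 625
which factors as (x + 5)^4. The eigenvalues (with algebraic multiplicities) are λ = -5 with multiplicity 4.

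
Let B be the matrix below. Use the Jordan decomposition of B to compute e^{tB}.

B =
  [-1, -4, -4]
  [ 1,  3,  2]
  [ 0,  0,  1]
e^{tB} =
  [-2*t*exp(t) + exp(t), -4*t*exp(t), -4*t*exp(t)]
  [t*exp(t), 2*t*exp(t) + exp(t), 2*t*exp(t)]
  [0, 0, exp(t)]

Strategy: write B = P · J · P⁻¹ where J is a Jordan canonical form, so e^{tB} = P · e^{tJ} · P⁻¹, and e^{tJ} can be computed block-by-block.

B has Jordan form
J =
  [1, 1, 0]
  [0, 1, 0]
  [0, 0, 1]
(up to reordering of blocks).

Per-block formulas:
  For a 1×1 block at λ = 1: exp(t · [1]) = [e^(1t)].
  For a 2×2 Jordan block J_2(1): exp(t · J_2(1)) = e^(1t)·(I + t·N), where N is the 2×2 nilpotent shift.

After assembling e^{tJ} and conjugating by P, we get:

e^{tB} =
  [-2*t*exp(t) + exp(t), -4*t*exp(t), -4*t*exp(t)]
  [t*exp(t), 2*t*exp(t) + exp(t), 2*t*exp(t)]
  [0, 0, exp(t)]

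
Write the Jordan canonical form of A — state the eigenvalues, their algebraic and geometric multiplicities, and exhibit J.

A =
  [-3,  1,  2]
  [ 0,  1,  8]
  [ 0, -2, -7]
J_2(-3) ⊕ J_1(-3)

The characteristic polynomial is
  det(x·I − A) = x^3 + 9*x^2 + 27*x + 27 = (x + 3)^3

Eigenvalues and multiplicities (the geometric multiplicity of λ is n − rank(A − λI), which equals the number of Jordan blocks for λ):
  λ = -3: algebraic multiplicity = 3, geometric multiplicity = 2

Determining the block sizes for each eigenvalue:
  λ = -3: 2 blocks summing to 3 forces exactly one block of size 2 and the rest size 1 → block sizes [2, 1]

Assembling the blocks gives a Jordan form
J =
  [-3,  1,  0]
  [ 0, -3,  0]
  [ 0,  0, -3]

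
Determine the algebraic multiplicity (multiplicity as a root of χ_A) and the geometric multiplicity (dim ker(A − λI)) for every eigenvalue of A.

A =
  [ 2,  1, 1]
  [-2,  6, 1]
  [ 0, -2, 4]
λ = 4: alg = 3, geom = 1

Step 1 — factor the characteristic polynomial to read off the algebraic multiplicities:
  χ_A(x) = (x - 4)^3

Step 2 — compute geometric multiplicities via the rank-nullity identity g(λ) = n − rank(A − λI):
  rank(A − (4)·I) = 2, so dim ker(A − (4)·I) = n − 2 = 1

Summary:
  λ = 4: algebraic multiplicity = 3, geometric multiplicity = 1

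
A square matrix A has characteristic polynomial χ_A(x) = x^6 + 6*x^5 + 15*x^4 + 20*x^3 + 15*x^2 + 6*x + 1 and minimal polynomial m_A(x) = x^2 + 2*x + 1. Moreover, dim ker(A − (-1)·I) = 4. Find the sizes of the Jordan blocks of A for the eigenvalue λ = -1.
Block sizes for λ = -1: [2, 2, 1, 1]

Step 1 — from the characteristic polynomial, algebraic multiplicity of λ = -1 is 6. From dim ker(A − (-1)·I) = 4, there are exactly 4 Jordan blocks for λ = -1.
Step 2 — from the minimal polynomial, the factor (x + 1)^2 tells us the largest block for λ = -1 has size 2.
Step 3 — with total size 6, 4 blocks, and largest block 2, the block sizes (in nonincreasing order) are [2, 2, 1, 1].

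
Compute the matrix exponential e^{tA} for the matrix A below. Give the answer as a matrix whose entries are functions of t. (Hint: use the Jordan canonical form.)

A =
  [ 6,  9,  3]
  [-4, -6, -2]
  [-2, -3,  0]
e^{tA} =
  [-3*t^2 + 6*t + 1, -9*t^2/2 + 9*t, 3*t]
  [2*t^2 - 4*t, 3*t^2 - 6*t + 1, -2*t]
  [-2*t, -3*t, 1]

Strategy: write A = P · J · P⁻¹ where J is a Jordan canonical form, so e^{tA} = P · e^{tJ} · P⁻¹, and e^{tJ} can be computed block-by-block.

A has Jordan form
J =
  [0, 1, 0]
  [0, 0, 1]
  [0, 0, 0]
(up to reordering of blocks).

Per-block formulas:
  For a 3×3 Jordan block J_3(0): exp(t · J_3(0)) = e^(0t)·(I + t·N + (t^2/2)·N^2), where N is the 3×3 nilpotent shift.

After assembling e^{tJ} and conjugating by P, we get:

e^{tA} =
  [-3*t^2 + 6*t + 1, -9*t^2/2 + 9*t, 3*t]
  [2*t^2 - 4*t, 3*t^2 - 6*t + 1, -2*t]
  [-2*t, -3*t, 1]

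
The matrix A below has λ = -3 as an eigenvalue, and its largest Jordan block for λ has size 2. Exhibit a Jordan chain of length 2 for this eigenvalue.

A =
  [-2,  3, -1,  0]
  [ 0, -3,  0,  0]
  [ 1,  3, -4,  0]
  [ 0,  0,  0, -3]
A Jordan chain for λ = -3 of length 2:
v_1 = (1, 0, 1, 0)ᵀ
v_2 = (1, 0, 0, 0)ᵀ

Let N = A − (-3)·I. We want v_2 with N^2 v_2 = 0 but N^1 v_2 ≠ 0; then v_{j-1} := N · v_j for j = 2, …, 2.

Pick v_2 = (1, 0, 0, 0)ᵀ.
Then v_1 = N · v_2 = (1, 0, 1, 0)ᵀ.

Sanity check: (A − (-3)·I) v_1 = (0, 0, 0, 0)ᵀ = 0. ✓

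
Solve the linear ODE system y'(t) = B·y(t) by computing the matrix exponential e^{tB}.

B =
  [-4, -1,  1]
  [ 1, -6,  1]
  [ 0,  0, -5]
e^{tB} =
  [t*exp(-5*t) + exp(-5*t), -t*exp(-5*t), t*exp(-5*t)]
  [t*exp(-5*t), -t*exp(-5*t) + exp(-5*t), t*exp(-5*t)]
  [0, 0, exp(-5*t)]

Strategy: write B = P · J · P⁻¹ where J is a Jordan canonical form, so e^{tB} = P · e^{tJ} · P⁻¹, and e^{tJ} can be computed block-by-block.

B has Jordan form
J =
  [-5,  1,  0]
  [ 0, -5,  0]
  [ 0,  0, -5]
(up to reordering of blocks).

Per-block formulas:
  For a 1×1 block at λ = -5: exp(t · [-5]) = [e^(-5t)].
  For a 2×2 Jordan block J_2(-5): exp(t · J_2(-5)) = e^(-5t)·(I + t·N), where N is the 2×2 nilpotent shift.

After assembling e^{tJ} and conjugating by P, we get:

e^{tB} =
  [t*exp(-5*t) + exp(-5*t), -t*exp(-5*t), t*exp(-5*t)]
  [t*exp(-5*t), -t*exp(-5*t) + exp(-5*t), t*exp(-5*t)]
  [0, 0, exp(-5*t)]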